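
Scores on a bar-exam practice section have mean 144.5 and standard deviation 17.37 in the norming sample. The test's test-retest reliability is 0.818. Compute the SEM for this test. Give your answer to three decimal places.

SEM = SD · √(1 − ρ) = 17.37 × √0.182 = 17.37 × 0.4266 = 7.4103

7.410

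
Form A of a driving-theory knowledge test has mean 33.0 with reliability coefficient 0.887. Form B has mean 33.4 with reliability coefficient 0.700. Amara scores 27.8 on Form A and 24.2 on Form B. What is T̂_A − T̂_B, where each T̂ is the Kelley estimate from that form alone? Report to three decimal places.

1.428

T̂_A = 0.887(27.8) + 0.113(33.0) = 28.38760
T̂_B = 0.700(24.2) + 0.300(33.4) = 26.96000
T̂_A − T̂_B = 1.42760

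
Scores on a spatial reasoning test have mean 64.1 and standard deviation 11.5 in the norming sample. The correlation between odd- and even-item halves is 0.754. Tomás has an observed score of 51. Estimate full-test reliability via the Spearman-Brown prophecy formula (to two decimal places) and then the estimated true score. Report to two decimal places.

52.83

Spearman-Brown: ρ = 2r/(1 + r) = 2(0.754)/(1 + 0.754) = 1.5080/1.754 = 0.8597 → 0.86
Kelley's formula gives T̂ = 0.86·51 + 0.14·64.1 = 43.86 + 8.974 = 52.834.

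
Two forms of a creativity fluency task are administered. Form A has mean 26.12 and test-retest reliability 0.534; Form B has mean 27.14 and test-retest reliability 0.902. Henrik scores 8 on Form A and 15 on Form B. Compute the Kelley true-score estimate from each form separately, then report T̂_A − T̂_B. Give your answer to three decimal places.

T̂_A = 0.534(8) + 0.466(26.12) = 16.44392
T̂_B = 0.902(15) + 0.098(27.14) = 16.18972
T̂_A − T̂_B = 0.25420

0.254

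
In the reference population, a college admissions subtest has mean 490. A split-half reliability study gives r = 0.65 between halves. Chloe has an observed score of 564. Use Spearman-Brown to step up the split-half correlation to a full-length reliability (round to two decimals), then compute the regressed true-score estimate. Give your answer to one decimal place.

548.5

Spearman-Brown: ρ = 2r/(1 + r) = 2(0.65)/(1 + 0.65) = 1.300/1.65 = 0.7879 → 0.79
T̂ = ρX + (1 − ρ)μ
  = 0.79 × 564 + 0.21 × 490
  = 445.56 + 102.90
  = 548.46
  ≈ 548.5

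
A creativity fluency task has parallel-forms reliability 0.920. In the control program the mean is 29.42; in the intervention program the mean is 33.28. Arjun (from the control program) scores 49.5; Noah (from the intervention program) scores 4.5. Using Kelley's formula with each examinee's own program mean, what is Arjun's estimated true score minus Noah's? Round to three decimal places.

T̂_Arjun = 0.920(49.5) + 0.080(29.42) = 47.89360
T̂_Noah = 0.920(4.5) + 0.080(33.28) = 6.80240
Difference = 47.89360 − 6.80240 = 41.09120

41.091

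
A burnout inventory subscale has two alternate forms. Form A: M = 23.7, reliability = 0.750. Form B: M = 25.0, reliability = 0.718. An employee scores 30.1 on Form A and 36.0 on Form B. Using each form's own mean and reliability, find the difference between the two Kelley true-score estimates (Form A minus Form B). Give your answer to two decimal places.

-4.40

T̂_A = 0.750(30.1) + 0.250(23.7) = 28.5000
T̂_B = 0.718(36.0) + 0.282(25.0) = 32.8980
T̂_A − T̂_B = -4.3980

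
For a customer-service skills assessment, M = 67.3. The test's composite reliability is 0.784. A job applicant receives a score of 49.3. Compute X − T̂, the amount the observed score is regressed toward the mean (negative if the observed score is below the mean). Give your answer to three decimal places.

Kelley's formula gives T̂ = 0.784·49.3 + 0.216·67.3 = 38.6512 + 14.5368 = 53.18800.
X − T̂ = 49.3 − 53.1880 = -3.8880 → -3.888

-3.888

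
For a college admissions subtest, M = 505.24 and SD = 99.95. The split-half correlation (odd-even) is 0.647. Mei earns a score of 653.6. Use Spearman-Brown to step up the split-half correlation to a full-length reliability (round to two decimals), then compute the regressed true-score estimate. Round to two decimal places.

Spearman-Brown: ρ = 2r/(1 + r) = 2(0.647)/(1 + 0.647) = 1.2940/1.647 = 0.7857 → 0.79
Weight the observed score by reliability and the mean by (1 − reliability): T̂ = 0.79·653.6 + 0.21·505.24 = 516.344 + 106.1004 = 622.444.

622.44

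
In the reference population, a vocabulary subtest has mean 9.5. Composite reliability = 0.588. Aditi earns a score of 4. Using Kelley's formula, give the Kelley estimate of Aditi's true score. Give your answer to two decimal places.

6.27

T̂ = ρX + (1 − ρ)μ
  = 0.588 × 4 + 0.412 × 9.5
  = 2.352 + 3.9140
  = 6.266
  ≈ 6.27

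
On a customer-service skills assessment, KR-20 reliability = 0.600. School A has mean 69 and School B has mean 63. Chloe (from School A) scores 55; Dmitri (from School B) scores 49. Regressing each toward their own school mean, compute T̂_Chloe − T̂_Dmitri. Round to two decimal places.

T̂_Chloe = 0.600(55) + 0.400(69) = 60.6000
T̂_Dmitri = 0.600(49) + 0.400(63) = 54.6000
Difference = 60.6000 − 54.6000 = 6.0000

6.00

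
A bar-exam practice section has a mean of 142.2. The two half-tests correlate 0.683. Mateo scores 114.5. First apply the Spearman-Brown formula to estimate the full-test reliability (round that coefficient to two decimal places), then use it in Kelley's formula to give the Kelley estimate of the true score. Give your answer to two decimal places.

119.76

Spearman-Brown: ρ = 2r/(1 + r) = 2(0.683)/(1 + 0.683) = 1.3660/1.683 = 0.8116 → 0.81
Regress the observed score toward the mean by the unreliability: T̂ = 0.81·114.5 + 0.19·142.2 = 92.745 + 27.018 = 119.763.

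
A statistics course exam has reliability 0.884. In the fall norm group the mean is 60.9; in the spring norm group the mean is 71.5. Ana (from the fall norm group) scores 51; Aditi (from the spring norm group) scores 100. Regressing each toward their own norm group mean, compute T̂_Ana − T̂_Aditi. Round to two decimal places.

T̂_Ana = 0.884(51) + 0.116(60.9) = 52.1484
T̂_Aditi = 0.884(100) + 0.116(71.5) = 96.6940
Difference = 52.1484 − 96.6940 = -44.5456

-44.55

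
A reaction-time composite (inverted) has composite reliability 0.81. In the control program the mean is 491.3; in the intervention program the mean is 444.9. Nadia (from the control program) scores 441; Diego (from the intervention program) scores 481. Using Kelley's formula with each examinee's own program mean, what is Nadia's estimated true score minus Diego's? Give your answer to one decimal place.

T̂_Nadia = 0.81(441) + 0.19(491.3) = 450.557
T̂_Diego = 0.81(481) + 0.19(444.9) = 474.141
Difference = 450.557 − 474.141 = -23.584

-23.6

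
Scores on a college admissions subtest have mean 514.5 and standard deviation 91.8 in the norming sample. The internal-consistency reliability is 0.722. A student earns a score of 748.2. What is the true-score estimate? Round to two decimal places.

683.23

T̂ = 0.722(748.2) + 0.278(514.5) = 540.2004 + 143.0310 = 683.231 → 683.23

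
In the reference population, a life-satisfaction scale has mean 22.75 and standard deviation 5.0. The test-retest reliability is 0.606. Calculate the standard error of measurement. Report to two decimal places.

SEM = SD · √(1 − ρ) = 5.0 × √0.394 = 5.0 × 0.6277 = 3.138

3.14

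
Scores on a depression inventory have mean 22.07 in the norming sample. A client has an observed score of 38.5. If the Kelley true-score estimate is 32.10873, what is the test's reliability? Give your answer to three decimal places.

0.611

T̂ = ρX + (1 − ρ)μ  ⇒  T̂ − μ = ρ(X − μ)
ρ = (T̂ − μ)/(X − μ) = (32.10873 − 22.07) / (38.5 − 22.07) = 10.03873 / 16.43 = 0.61100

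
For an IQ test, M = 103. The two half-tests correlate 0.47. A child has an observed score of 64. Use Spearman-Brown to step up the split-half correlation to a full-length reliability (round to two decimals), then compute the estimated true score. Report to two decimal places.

Spearman-Brown: ρ = 2r/(1 + r) = 2(0.47)/(1 + 0.47) = 0.940/1.47 = 0.6395 → 0.64
Weight the observed score by reliability and the mean by (1 − reliability): T̂ = 0.64·64 + 0.36·103 = 40.96 + 37.08 = 78.040.

78.04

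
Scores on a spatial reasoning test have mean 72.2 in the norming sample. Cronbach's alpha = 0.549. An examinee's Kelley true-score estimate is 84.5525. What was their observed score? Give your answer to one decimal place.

94.7

T̂ = ρX + (1 − ρ)μ  ⇒  X = (T̂ − (1 − ρ)μ) / ρ
X = (84.5525 − 0.451 × 72.2) / 0.549 = (84.5525 − 32.5622) / 0.549 = 51.9903 / 0.549 = 94.700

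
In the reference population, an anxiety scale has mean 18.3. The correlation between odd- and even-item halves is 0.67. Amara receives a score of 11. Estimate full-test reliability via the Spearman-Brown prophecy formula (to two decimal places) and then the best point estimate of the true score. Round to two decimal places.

12.46

Spearman-Brown: ρ = 2r/(1 + r) = 2(0.67)/(1 + 0.67) = 1.340/1.67 = 0.8024 → 0.80
T̂ = ρX + (1 − ρ)μ
  = 0.80 × 11 + 0.20 × 18.3
  = 8.80 + 3.660
  = 12.460
  ≈ 12.46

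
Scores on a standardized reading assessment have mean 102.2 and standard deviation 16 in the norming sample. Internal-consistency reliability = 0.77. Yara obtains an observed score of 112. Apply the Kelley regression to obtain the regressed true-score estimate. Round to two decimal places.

T̂ = ρX + (1 − ρ)μ
  = 0.77 × 112 + 0.23 × 102.2
  = 86.24 + 23.506
  = 109.746
  ≈ 109.75

109.75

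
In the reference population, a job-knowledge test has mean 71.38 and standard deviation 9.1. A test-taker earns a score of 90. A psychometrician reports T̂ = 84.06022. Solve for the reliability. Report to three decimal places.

T̂ = ρX + (1 − ρ)μ  ⇒  T̂ − μ = ρ(X − μ)
ρ = (T̂ − μ)/(X − μ) = (84.06022 − 71.38) / (90 − 71.38) = 12.68022 / 18.62 = 0.68100

0.681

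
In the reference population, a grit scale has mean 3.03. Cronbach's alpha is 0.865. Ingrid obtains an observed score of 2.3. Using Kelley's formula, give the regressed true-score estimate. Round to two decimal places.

2.40

T̂ = ρX + (1 − ρ)μ
  = 0.865 × 2.3 + 0.135 × 3.03
  = 1.9895 + 0.40905
  = 2.399
  ≈ 2.40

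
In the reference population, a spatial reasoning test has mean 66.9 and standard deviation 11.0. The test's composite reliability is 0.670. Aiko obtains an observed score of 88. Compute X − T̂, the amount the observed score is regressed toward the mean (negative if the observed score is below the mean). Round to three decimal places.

6.963

Regress the observed score toward the mean by the unreliability: T̂ = 0.670·88 + 0.330·66.9 = 58.960 + 22.0770 = 81.03700.
X − T̂ = 88 − 81.0370 = 6.9630 → 6.963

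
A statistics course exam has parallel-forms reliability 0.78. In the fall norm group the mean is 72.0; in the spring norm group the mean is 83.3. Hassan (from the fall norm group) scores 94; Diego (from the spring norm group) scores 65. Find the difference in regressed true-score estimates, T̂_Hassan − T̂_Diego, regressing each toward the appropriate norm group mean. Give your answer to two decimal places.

T̂_Hassan = 0.78(94) + 0.22(72.0) = 89.1600
T̂_Diego = 0.78(65) + 0.22(83.3) = 69.0260
Difference = 89.1600 − 69.0260 = 20.1340

20.13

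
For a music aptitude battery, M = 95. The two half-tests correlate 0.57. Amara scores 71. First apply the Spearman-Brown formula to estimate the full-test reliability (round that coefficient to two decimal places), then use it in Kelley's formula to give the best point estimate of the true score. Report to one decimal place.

Spearman-Brown: ρ = 2r/(1 + r) = 2(0.57)/(1 + 0.57) = 1.140/1.57 = 0.7261 → 0.73
T̂ = ρX + (1 − ρ)μ
  = 0.73 × 71 + 0.27 × 95
  = 51.83 + 25.65
  = 77.48
  ≈ 77.5

77.5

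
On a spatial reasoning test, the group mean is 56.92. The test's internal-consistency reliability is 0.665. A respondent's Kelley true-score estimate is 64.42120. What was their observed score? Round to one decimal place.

T̂ = ρX + (1 − ρ)μ  ⇒  X = (T̂ − (1 − ρ)μ) / ρ
X = (64.42120 − 0.335 × 56.92) / 0.665 = (64.42120 − 19.06820) / 0.665 = 45.35300 / 0.665 = 68.200

68.2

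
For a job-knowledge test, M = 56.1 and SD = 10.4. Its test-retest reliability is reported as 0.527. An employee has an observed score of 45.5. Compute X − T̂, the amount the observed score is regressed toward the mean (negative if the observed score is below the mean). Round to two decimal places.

-5.01

Weight the observed score by reliability and the mean by (1 − reliability): T̂ = 0.527·45.5 + 0.473·56.1 = 23.9785 + 26.5353 = 50.5138.
X − T̂ = 45.5 − 50.514 = -5.014 → -5.01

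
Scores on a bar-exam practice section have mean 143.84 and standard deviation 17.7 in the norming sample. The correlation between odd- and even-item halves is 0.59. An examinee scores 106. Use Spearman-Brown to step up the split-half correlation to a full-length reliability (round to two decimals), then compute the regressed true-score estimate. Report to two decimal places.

115.84

Spearman-Brown: ρ = 2r/(1 + r) = 2(0.59)/(1 + 0.59) = 1.180/1.59 = 0.7421 → 0.74
T̂ = ρX + (1 − ρ)μ
  = 0.74 × 106 + 0.26 × 143.84
  = 78.44 + 37.3984
  = 115.838
  ≈ 115.84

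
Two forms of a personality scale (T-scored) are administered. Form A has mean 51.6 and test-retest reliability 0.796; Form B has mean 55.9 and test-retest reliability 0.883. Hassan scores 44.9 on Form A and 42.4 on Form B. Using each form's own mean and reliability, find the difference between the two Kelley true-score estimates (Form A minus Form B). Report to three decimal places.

2.287

T̂_A = 0.796(44.9) + 0.204(51.6) = 46.26680
T̂_B = 0.883(42.4) + 0.117(55.9) = 43.97950
T̂_A − T̂_B = 2.28730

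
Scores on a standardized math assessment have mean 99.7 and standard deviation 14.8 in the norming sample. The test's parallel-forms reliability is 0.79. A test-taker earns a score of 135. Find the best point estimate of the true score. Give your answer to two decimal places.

Weight the observed score by reliability and the mean by (1 − reliability): T̂ = 0.79·135 + 0.21·99.7 = 106.65 + 20.937 = 127.587.

127.59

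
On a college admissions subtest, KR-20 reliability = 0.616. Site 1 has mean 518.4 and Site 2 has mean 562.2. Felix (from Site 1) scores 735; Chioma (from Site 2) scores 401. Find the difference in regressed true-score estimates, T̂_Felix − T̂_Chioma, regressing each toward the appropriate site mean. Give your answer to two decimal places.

188.92

T̂_Felix = 0.616(735) + 0.384(518.4) = 651.8256
T̂_Chioma = 0.616(401) + 0.384(562.2) = 462.9008
Difference = 651.8256 − 462.9008 = 188.9248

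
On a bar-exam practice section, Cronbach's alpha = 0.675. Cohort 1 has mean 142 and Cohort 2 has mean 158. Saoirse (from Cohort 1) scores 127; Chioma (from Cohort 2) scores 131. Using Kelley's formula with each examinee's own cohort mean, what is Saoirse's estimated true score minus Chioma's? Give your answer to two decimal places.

-7.90

T̂_Saoirse = 0.675(127) + 0.325(142) = 131.8750
T̂_Chioma = 0.675(131) + 0.325(158) = 139.7750
Difference = 131.8750 − 139.7750 = -7.9000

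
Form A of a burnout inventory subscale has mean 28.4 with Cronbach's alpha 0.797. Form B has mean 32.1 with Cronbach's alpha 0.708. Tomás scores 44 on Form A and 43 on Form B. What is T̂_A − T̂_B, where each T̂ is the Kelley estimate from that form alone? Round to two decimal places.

1.02

T̂_A = 0.797(44) + 0.203(28.4) = 40.8332
T̂_B = 0.708(43) + 0.292(32.1) = 39.8172
T̂_A − T̂_B = 1.0160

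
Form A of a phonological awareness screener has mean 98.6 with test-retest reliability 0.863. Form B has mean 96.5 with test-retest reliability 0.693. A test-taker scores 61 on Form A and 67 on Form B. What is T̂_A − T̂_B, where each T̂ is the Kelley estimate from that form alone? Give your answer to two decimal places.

T̂_A = 0.863(61) + 0.137(98.6) = 66.1512
T̂_B = 0.693(67) + 0.307(96.5) = 76.0565
T̂_A − T̂_B = -9.9053

-9.91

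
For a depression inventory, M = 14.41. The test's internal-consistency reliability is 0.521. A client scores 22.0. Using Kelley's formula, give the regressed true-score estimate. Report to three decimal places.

T̂ = ρX + (1 − ρ)μ
  = 0.521 × 22.0 + 0.479 × 14.41
  = 11.4620 + 6.90239
  = 18.3644
  ≈ 18.364

18.364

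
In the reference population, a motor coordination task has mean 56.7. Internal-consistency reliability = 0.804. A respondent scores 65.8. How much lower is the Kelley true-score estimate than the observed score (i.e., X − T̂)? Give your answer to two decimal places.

1.78

T̂ = ρX + (1 − ρ)μ
  = 0.804 × 65.8 + 0.196 × 56.7
  = 52.9032 + 11.1132
  = 64.0164
  ≈ 64.016
X − T̂ = 65.8 − 64.016 = 1.784 → 1.78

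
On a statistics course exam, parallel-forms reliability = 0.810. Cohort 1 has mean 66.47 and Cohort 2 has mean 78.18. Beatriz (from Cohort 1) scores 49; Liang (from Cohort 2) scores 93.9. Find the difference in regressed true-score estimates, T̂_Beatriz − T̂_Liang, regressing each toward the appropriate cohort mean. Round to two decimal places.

T̂_Beatriz = 0.810(49) + 0.190(66.47) = 52.3193
T̂_Liang = 0.810(93.9) + 0.190(78.18) = 90.9132
Difference = 52.3193 − 90.9132 = -38.5939

-38.59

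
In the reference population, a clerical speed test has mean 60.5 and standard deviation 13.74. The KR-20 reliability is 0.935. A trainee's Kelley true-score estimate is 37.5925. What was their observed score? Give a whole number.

36

T̂ = ρX + (1 − ρ)μ  ⇒  X = (T̂ − (1 − ρ)μ) / ρ
X = (37.5925 − 0.065 × 60.5) / 0.935 = (37.5925 − 3.9325) / 0.935 = 33.6600 / 0.935 = 36.00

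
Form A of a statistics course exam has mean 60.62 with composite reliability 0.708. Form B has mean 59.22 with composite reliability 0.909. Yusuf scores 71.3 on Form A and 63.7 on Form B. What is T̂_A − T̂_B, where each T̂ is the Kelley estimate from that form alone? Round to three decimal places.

T̂_A = 0.708(71.3) + 0.292(60.62) = 68.18144
T̂_B = 0.909(63.7) + 0.091(59.22) = 63.29232
T̂_A − T̂_B = 4.88912

4.889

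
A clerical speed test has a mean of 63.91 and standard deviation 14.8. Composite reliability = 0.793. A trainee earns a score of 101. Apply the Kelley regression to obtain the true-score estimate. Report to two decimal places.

Regress the observed score toward the mean by the unreliability: T̂ = 0.793·101 + 0.207·63.91 = 80.093 + 13.22937 = 93.322.

93.32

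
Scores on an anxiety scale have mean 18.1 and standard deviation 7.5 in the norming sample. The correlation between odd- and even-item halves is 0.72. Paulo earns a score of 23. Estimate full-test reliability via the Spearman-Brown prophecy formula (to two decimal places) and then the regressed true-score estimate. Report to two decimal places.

22.22

Spearman-Brown: ρ = 2r/(1 + r) = 2(0.72)/(1 + 0.72) = 1.440/1.72 = 0.8372 → 0.84
T̂ = 0.84(23) + 0.16(18.1) = 19.32 + 2.896 = 22.216 → 22.22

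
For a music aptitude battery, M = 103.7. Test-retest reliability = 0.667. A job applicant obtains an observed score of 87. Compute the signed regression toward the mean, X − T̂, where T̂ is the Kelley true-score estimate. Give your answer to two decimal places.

-5.56

Kelley's formula gives T̂ = 0.667·87 + 0.333·103.7 = 58.029 + 34.5321 = 92.5611.
X − T̂ = 87 − 92.561 = -5.561 → -5.56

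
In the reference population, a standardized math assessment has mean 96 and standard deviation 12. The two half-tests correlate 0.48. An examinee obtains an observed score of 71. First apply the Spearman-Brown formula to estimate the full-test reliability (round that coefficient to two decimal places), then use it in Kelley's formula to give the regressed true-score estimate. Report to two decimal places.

Spearman-Brown: ρ = 2r/(1 + r) = 2(0.48)/(1 + 0.48) = 0.960/1.48 = 0.6486 → 0.65
T̂ = 0.65(71) + 0.35(96) = 46.15 + 33.60 = 79.750 → 79.75

79.75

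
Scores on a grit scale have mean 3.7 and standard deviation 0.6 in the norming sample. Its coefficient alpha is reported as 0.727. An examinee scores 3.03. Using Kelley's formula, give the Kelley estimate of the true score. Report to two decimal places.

3.21

T̂ = 0.727(3.03) + 0.273(3.7) = 2.20281 + 1.0101 = 3.213 → 3.21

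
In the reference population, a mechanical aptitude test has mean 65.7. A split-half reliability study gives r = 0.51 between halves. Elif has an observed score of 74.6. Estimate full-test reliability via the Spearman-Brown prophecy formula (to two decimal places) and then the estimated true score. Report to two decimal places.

71.75

Spearman-Brown: ρ = 2r/(1 + r) = 2(0.51)/(1 + 0.51) = 1.020/1.51 = 0.6755 → 0.68
T̂ = 0.68(74.6) + 0.32(65.7) = 50.728 + 21.024 = 71.752 → 71.75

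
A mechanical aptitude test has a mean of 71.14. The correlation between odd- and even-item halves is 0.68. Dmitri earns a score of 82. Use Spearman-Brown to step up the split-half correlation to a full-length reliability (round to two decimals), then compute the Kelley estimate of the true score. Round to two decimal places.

Spearman-Brown: ρ = 2r/(1 + r) = 2(0.68)/(1 + 0.68) = 1.360/1.68 = 0.8095 → 0.81
Kelley's formula gives T̂ = 0.81·82 + 0.19·71.14 = 66.42 + 13.5166 = 79.937.

79.94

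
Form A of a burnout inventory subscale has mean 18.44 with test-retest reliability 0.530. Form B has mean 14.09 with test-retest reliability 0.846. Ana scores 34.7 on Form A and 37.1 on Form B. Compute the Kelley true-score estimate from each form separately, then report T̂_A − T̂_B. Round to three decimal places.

T̂_A = 0.530(34.7) + 0.470(18.44) = 27.05780
T̂_B = 0.846(37.1) + 0.154(14.09) = 33.55646
T̂_A − T̂_B = -6.49866

-6.499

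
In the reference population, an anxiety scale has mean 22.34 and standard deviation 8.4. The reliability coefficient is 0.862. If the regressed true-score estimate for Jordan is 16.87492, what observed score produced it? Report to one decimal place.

T̂ = ρX + (1 − ρ)μ  ⇒  X = (T̂ − (1 − ρ)μ) / ρ
X = (16.87492 − 0.138 × 22.34) / 0.862 = (16.87492 − 3.08292) / 0.862 = 13.79200 / 0.862 = 16.000

16.0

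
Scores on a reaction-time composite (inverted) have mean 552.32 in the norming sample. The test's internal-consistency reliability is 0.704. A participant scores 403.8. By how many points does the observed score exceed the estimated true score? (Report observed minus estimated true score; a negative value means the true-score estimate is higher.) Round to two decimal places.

T̂ = ρX + (1 − ρ)μ
  = 0.704 × 403.8 + 0.296 × 552.32
  = 284.2752 + 163.48672
  = 447.7619
  ≈ 447.762
X − T̂ = 403.8 − 447.762 = -43.962 → -43.96

-43.96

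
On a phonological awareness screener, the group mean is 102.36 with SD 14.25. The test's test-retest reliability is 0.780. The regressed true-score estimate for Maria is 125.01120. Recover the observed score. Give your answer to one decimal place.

131.4

T̂ = ρX + (1 − ρ)μ  ⇒  X = (T̂ − (1 − ρ)μ) / ρ
X = (125.01120 − 0.220 × 102.36) / 0.780 = (125.01120 − 22.51920) / 0.780 = 102.49200 / 0.780 = 131.400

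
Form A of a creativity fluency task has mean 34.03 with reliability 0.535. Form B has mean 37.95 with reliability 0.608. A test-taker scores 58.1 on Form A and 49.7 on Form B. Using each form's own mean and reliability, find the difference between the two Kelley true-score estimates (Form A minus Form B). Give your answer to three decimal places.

1.813

T̂_A = 0.535(58.1) + 0.465(34.03) = 46.90745
T̂_B = 0.608(49.7) + 0.392(37.95) = 45.09400
T̂_A − T̂_B = 1.81345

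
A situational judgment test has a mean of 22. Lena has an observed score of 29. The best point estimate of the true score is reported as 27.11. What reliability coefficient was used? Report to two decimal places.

T̂ = ρX + (1 − ρ)μ  ⇒  T̂ − μ = ρ(X − μ)
ρ = (T̂ − μ)/(X − μ) = (27.11 − 22) / (29 − 22) = 5.11 / 7.0 = 0.7300

0.73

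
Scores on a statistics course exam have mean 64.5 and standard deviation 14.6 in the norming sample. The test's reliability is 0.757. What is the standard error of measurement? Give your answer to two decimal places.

7.20

SEM = SD · √(1 − ρ) = 14.6 × √0.243 = 14.6 × 0.4930 = 7.197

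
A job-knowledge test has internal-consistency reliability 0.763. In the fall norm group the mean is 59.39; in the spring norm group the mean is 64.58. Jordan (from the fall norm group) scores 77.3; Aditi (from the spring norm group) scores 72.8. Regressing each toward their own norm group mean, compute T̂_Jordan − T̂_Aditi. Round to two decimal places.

2.20

T̂_Jordan = 0.763(77.3) + 0.237(59.39) = 73.0553
T̂_Aditi = 0.763(72.8) + 0.237(64.58) = 70.8519
Difference = 73.0553 − 70.8519 = 2.2035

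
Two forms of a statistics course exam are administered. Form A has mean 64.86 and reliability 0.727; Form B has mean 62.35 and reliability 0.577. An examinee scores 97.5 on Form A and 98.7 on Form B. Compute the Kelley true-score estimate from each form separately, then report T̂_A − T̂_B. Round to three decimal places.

5.265

T̂_A = 0.727(97.5) + 0.273(64.86) = 88.58928
T̂_B = 0.577(98.7) + 0.423(62.35) = 83.32395
T̂_A − T̂_B = 5.26533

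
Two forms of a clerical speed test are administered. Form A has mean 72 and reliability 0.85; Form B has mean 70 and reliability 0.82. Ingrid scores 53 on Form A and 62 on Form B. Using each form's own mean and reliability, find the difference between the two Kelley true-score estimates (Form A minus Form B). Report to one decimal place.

T̂_A = 0.85(53) + 0.15(72) = 55.850
T̂_B = 0.82(62) + 0.18(70) = 63.440
T̂_A − T̂_B = -7.590

-7.6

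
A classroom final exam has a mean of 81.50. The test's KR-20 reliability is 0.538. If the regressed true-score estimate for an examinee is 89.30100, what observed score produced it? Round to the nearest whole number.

T̂ = ρX + (1 − ρ)μ  ⇒  X = (T̂ − (1 − ρ)μ) / ρ
X = (89.30100 − 0.462 × 81.50) / 0.538 = (89.30100 − 37.65300) / 0.538 = 51.64800 / 0.538 = 96.00

96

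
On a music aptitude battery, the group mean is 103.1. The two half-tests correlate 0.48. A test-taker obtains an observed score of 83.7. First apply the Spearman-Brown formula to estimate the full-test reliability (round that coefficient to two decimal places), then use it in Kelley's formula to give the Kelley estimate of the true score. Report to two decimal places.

Spearman-Brown: ρ = 2r/(1 + r) = 2(0.48)/(1 + 0.48) = 0.960/1.48 = 0.6486 → 0.65
T̂ = ρX + (1 − ρ)μ
  = 0.65 × 83.7 + 0.35 × 103.1
  = 54.405 + 36.085
  = 90.490
  ≈ 90.49

90.49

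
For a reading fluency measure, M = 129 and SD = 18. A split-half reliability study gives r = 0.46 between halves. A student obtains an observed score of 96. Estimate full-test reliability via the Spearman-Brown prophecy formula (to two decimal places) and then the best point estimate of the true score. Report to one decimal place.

Spearman-Brown: ρ = 2r/(1 + r) = 2(0.46)/(1 + 0.46) = 0.920/1.46 = 0.6301 → 0.63
T̂ = 0.63(96) + 0.37(129) = 60.48 + 47.73 = 108.21 → 108.2

108.2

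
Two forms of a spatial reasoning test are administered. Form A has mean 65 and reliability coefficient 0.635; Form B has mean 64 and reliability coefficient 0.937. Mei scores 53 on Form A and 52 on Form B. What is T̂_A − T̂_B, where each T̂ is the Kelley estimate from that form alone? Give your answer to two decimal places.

T̂_A = 0.635(53) + 0.365(65) = 57.3800
T̂_B = 0.937(52) + 0.063(64) = 52.7560
T̂_A − T̂_B = 4.6240

4.62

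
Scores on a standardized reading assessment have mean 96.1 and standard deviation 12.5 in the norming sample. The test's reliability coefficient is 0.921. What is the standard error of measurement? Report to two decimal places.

3.51

SEM = SD · √(1 − ρ) = 12.5 × √0.079 = 12.5 × 0.2811 = 3.513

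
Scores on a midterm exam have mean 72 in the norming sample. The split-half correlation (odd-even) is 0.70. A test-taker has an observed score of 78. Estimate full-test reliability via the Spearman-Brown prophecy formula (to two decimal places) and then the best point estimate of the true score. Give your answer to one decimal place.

Spearman-Brown: ρ = 2r/(1 + r) = 2(0.70)/(1 + 0.70) = 1.400/1.70 = 0.8235 → 0.82
Kelley's formula gives T̂ = 0.82·78 + 0.18·72 = 63.96 + 12.96 = 76.92.

76.9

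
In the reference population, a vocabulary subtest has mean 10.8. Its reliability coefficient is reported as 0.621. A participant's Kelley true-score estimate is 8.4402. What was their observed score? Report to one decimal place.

T̂ = ρX + (1 − ρ)μ  ⇒  X = (T̂ − (1 − ρ)μ) / ρ
X = (8.4402 − 0.379 × 10.8) / 0.621 = (8.4402 − 4.0932) / 0.621 = 4.3470 / 0.621 = 7.000

7.0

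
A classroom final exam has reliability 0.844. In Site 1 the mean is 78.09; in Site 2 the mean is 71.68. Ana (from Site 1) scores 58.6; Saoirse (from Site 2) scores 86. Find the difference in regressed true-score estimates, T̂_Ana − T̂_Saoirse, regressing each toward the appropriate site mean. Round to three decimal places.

-22.126

T̂_Ana = 0.844(58.6) + 0.156(78.09) = 61.64044
T̂_Saoirse = 0.844(86) + 0.156(71.68) = 83.76608
Difference = 61.64044 − 83.76608 = -22.12564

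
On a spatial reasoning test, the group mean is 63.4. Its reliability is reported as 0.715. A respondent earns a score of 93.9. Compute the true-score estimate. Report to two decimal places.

T̂ = 0.715(93.9) + 0.285(63.4) = 67.1385 + 18.0690 = 85.208 → 85.21

85.21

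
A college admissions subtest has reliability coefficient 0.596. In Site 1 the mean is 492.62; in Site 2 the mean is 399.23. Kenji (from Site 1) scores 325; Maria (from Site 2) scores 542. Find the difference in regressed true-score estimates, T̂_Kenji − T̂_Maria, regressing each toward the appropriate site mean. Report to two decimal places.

T̂_Kenji = 0.596(325) + 0.404(492.62) = 392.7185
T̂_Maria = 0.596(542) + 0.404(399.23) = 484.3209
Difference = 392.7185 − 484.3209 = -91.6024

-91.60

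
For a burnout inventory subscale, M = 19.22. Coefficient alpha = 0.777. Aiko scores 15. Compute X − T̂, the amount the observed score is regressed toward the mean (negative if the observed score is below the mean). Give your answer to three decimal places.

T̂ = ρX + (1 − ρ)μ
  = 0.777 × 15 + 0.223 × 19.22
  = 11.655 + 4.28606
  = 15.94106
  ≈ 15.9411
X − T̂ = 15 − 15.9411 = -0.9411 → -0.941

-0.941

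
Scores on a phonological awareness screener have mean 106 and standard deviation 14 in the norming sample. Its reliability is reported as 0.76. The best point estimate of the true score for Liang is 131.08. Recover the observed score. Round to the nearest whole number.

T̂ = ρX + (1 − ρ)μ  ⇒  X = (T̂ − (1 − ρ)μ) / ρ
X = (131.08 − 0.24 × 106) / 0.76 = (131.08 − 25.44) / 0.76 = 105.64 / 0.76 = 139.00

139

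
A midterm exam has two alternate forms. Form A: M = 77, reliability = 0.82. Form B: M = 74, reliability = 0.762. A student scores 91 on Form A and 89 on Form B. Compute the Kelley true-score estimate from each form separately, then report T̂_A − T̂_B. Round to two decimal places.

T̂_A = 0.82(91) + 0.18(77) = 88.4800
T̂_B = 0.762(89) + 0.238(74) = 85.4300
T̂_A − T̂_B = 3.0500

3.05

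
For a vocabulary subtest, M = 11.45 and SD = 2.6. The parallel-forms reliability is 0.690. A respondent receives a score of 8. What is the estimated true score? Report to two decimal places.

Weight the observed score by reliability and the mean by (1 − reliability): T̂ = 0.690·8 + 0.310·11.45 = 5.520 + 3.54950 = 9.069.

9.07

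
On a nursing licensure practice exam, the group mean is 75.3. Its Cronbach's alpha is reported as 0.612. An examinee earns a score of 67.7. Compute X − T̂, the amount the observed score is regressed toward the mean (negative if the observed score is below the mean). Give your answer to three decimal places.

-2.949

T̂ = ρX + (1 − ρ)μ
  = 0.612 × 67.7 + 0.388 × 75.3
  = 41.4324 + 29.2164
  = 70.64880
  ≈ 70.6488
X − T̂ = 67.7 − 70.6488 = -2.9488 → -2.949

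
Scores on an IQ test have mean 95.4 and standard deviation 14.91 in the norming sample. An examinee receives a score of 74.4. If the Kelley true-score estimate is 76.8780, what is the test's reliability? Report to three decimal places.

T̂ = ρX + (1 − ρ)μ  ⇒  T̂ − μ = ρ(X − μ)
ρ = (T̂ − μ)/(X − μ) = (76.8780 − 95.4) / (74.4 − 95.4) = -18.5220 / -21.0 = 0.88200

0.882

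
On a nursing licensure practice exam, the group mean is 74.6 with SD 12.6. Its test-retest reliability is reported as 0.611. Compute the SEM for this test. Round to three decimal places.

7.859

SEM = SD · √(1 − ρ) = 12.6 × √0.389 = 12.6 × 0.6237 = 7.8586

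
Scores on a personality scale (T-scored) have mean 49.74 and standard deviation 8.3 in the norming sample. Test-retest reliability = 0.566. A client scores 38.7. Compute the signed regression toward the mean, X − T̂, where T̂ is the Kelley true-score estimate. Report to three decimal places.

T̂ = 0.566(38.7) + 0.434(49.74) = 21.9042 + 21.58716 = 43.49136 → 43.4914
X − T̂ = 38.7 − 43.4914 = -4.7914 → -4.791

-4.791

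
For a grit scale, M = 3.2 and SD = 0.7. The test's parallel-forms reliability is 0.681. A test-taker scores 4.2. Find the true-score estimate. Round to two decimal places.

T̂ = ρX + (1 − ρ)μ
  = 0.681 × 4.2 + 0.319 × 3.2
  = 2.8602 + 1.0208
  = 3.881
  ≈ 3.88

3.88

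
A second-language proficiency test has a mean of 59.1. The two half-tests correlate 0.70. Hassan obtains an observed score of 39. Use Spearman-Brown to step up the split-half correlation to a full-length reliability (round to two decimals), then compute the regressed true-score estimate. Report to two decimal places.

Spearman-Brown: ρ = 2r/(1 + r) = 2(0.70)/(1 + 0.70) = 1.400/1.70 = 0.8235 → 0.82
T̂ = ρX + (1 − ρ)μ
  = 0.82 × 39 + 0.18 × 59.1
  = 31.98 + 10.638
  = 42.618
  ≈ 42.62

42.62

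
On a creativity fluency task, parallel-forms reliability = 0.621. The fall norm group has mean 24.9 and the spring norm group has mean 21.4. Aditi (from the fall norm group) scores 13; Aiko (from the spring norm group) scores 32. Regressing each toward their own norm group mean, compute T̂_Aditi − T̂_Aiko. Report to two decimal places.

-10.47

T̂_Aditi = 0.621(13) + 0.379(24.9) = 17.5101
T̂_Aiko = 0.621(32) + 0.379(21.4) = 27.9826
Difference = 17.5101 − 27.9826 = -10.4725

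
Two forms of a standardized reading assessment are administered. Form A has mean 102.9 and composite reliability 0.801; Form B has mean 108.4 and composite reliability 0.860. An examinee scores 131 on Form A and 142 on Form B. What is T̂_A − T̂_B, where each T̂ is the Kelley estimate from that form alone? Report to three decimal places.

-11.888

T̂_A = 0.801(131) + 0.199(102.9) = 125.40810
T̂_B = 0.860(142) + 0.140(108.4) = 137.29600
T̂_A − T̂_B = -11.88790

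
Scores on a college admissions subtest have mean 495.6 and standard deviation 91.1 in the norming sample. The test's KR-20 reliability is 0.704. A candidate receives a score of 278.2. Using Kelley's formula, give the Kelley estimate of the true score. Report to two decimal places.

T̂ = ρX + (1 − ρ)μ
  = 0.704 × 278.2 + 0.296 × 495.6
  = 195.8528 + 146.6976
  = 342.550
  ≈ 342.55

342.55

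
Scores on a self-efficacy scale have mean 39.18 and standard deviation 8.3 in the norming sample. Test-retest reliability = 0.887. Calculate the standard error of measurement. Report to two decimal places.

SEM = SD · √(1 − ρ) = 8.3 × √0.113 = 8.3 × 0.3362 = 2.790

2.79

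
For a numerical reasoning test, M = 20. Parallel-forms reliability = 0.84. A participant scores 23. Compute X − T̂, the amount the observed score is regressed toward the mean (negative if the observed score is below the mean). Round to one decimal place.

T̂ = ρX + (1 − ρ)μ
  = 0.84 × 23 + 0.16 × 20
  = 19.32 + 3.20
  = 22.520
  ≈ 22.52
X − T̂ = 23 − 22.52 = 0.48 → 0.5

0.5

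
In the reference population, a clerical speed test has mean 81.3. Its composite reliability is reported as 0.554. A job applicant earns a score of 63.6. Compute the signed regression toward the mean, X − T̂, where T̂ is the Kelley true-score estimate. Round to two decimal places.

Kelley's formula gives T̂ = 0.554·63.6 + 0.446·81.3 = 35.2344 + 36.2598 = 71.4942.
X − T̂ = 63.6 − 71.494 = -7.894 → -7.89

-7.89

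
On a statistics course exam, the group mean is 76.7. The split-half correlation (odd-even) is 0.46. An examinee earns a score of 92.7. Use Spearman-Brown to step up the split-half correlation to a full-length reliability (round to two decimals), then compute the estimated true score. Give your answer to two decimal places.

Spearman-Brown: ρ = 2r/(1 + r) = 2(0.46)/(1 + 0.46) = 0.920/1.46 = 0.6301 → 0.63
T̂ = ρX + (1 − ρ)μ
  = 0.63 × 92.7 + 0.37 × 76.7
  = 58.401 + 28.379
  = 86.780
  ≈ 86.78

86.78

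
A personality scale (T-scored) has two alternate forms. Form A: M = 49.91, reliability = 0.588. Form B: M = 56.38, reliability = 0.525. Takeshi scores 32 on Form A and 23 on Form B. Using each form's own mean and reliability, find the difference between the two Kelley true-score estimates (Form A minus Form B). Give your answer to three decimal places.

T̂_A = 0.588(32) + 0.412(49.91) = 39.37892
T̂_B = 0.525(23) + 0.475(56.38) = 38.85550
T̂_A − T̂_B = 0.52342

0.523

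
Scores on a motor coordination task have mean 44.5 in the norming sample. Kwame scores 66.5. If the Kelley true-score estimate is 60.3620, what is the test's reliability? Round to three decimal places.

T̂ = ρX + (1 − ρ)μ  ⇒  T̂ − μ = ρ(X − μ)
ρ = (T̂ − μ)/(X − μ) = (60.3620 − 44.5) / (66.5 − 44.5) = 15.8620 / 22.0 = 0.72100

0.721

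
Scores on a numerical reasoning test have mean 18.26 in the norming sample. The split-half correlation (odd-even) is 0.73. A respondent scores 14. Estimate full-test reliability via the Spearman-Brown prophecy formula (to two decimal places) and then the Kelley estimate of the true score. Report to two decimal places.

14.68

Spearman-Brown: ρ = 2r/(1 + r) = 2(0.73)/(1 + 0.73) = 1.460/1.73 = 0.8439 → 0.84
T̂ = ρX + (1 − ρ)μ
  = 0.84 × 14 + 0.16 × 18.26
  = 11.76 + 2.9216
  = 14.682
  ≈ 14.68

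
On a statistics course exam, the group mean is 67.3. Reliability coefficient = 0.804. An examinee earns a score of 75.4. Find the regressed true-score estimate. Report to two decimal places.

T̂ = ρX + (1 − ρ)μ
  = 0.804 × 75.4 + 0.196 × 67.3
  = 60.6216 + 13.1908
  = 73.812
  ≈ 73.81

73.81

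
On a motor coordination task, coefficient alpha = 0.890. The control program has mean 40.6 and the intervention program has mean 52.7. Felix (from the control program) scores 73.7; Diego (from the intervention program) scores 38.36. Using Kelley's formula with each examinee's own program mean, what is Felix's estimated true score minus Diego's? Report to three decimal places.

T̂_Felix = 0.890(73.7) + 0.110(40.6) = 70.05900
T̂_Diego = 0.890(38.36) + 0.110(52.7) = 39.93740
Difference = 70.05900 − 39.93740 = 30.12160

30.122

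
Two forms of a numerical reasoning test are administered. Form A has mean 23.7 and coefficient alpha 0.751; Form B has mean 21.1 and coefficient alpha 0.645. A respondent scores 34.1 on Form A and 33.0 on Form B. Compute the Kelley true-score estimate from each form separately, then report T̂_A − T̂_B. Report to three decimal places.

T̂_A = 0.751(34.1) + 0.249(23.7) = 31.51040
T̂_B = 0.645(33.0) + 0.355(21.1) = 28.77550
T̂_A − T̂_B = 2.73490

2.735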